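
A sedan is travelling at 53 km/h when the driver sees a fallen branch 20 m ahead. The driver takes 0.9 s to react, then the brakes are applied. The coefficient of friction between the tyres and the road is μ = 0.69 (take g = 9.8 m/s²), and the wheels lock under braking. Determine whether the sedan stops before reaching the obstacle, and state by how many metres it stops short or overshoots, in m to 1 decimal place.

No — it overshoots by 9.3 m

53 km/h ÷ 3.6 = 14.7222 m/s.
a = μg = 0.69 × 9.8 = 6.762 m/s².
Reaction distance = 14.7222 × 0.9 = 13.250 m.
Braking distance = v²/(2a) = 216.743 / 13.524 = 16.027 m.
Total stopping distance = 13.250 + 16.027 = 29.277 m, vs 20 m available — it cannot stop in time and overshoots by 29.277 − 20 = 9.277 m.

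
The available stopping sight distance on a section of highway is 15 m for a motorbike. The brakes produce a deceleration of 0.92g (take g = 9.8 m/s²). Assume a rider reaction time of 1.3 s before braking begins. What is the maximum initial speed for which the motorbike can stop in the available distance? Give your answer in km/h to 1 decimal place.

Maximum speed ≈ 30.5 km/h

a = 0.92 × 9.8 = 9.016 m/s².
Stopping distance: v·t_r + v²/(2a) = 15 with t_r = 1.3 s and a = 9.016 m/s².
So v² + 23.442 v − 270.48 = 0.
Positive root: v = −a·t_r + √((a·t_r)² + 2a·d) = −11.721 + √(137.382 + 270.48) = 8.4746 m/s.
8.4746 m/s × 3.6 = 30.509 km/h.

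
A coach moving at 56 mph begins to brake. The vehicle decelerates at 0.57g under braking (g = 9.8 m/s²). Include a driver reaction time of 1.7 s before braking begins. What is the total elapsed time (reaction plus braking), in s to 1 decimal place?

Total time ≈ 6.2 s

56 mph × 0.44704 = 25.0342 m/s.
a = 0.57 × 9.8 = 5.586 m/s².
Braking time = v/a = 25.0342 / 5.586 = 4.482 s.
Total = 1.7 + 4.482 = 6.182 s.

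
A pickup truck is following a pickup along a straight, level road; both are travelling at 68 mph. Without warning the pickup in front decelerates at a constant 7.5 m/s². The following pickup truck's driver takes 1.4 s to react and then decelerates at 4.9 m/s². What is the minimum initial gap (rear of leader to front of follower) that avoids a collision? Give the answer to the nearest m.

Minimum gap ≈ 75 m

68 mph × 0.44704 = 30.3987 m/s.
Leader travels v²/(2a_L) = 924.081 / 15.000 = 61.605 m before stopping.
Follower covers v·t_r = 30.3987 × 1.4 = 42.558 m while reacting, then v²/(2a_F) = 924.081 / 9.800 = 94.294 m while braking, for a total of 42.558 + 94.294 = 136.852 m.
Since a_F ≤ a_L and the follower starts braking later, the follower is never slower than the leader, so the closest approach is when both have stopped.
Minimum gap = 136.852 − 61.605 = 75.247 m.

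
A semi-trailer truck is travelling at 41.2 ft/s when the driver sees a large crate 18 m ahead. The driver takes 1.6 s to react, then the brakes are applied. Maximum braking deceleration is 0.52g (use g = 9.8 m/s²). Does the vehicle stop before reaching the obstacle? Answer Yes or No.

No

41.2 ft/s × 0.3048 = 12.5578 m/s.
a = 0.52 × 9.8 = 5.096 m/s².
Reaction distance = 12.5578 × 1.6 = 20.092 m.
Braking distance = v²/(2a) = 157.698 / 10.192 = 15.473 m.
Total stopping distance = 20.092 + 15.473 = 35.565 m, vs 18 m available — it cannot stop in time and overshoots by 35.565 − 18 = 17.565 m.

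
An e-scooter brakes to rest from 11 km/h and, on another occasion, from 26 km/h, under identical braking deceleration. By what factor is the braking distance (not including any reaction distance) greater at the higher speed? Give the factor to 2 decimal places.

Braking distance d = v²/(2a), so with a fixed, d ∝ v².
Factor = (26/11)² = 2.3636² = 5.5866.

Factor ≈ 5.59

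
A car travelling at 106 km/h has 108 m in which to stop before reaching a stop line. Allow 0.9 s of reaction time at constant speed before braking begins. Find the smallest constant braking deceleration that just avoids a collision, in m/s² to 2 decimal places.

106 km/h ÷ 3.6 = 29.4444 m/s.
Distance covered during reaction = 29.4444 × 0.9 = 26.500 m.
Distance available for braking: 108 − 26.500 = 81.500 m.
v² = 2a·d ⇒ a = v²/(2d) = 29.4444² / (2 × 81.500) = 866.973 / 163.000 = 5.3189 m/s².

Required deceleration ≈ 5.32 m/s²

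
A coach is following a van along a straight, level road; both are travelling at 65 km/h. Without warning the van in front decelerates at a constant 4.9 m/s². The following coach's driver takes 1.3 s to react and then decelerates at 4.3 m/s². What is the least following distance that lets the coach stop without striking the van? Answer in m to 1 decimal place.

Minimum gap ≈ 28.1 m

65 km/h ÷ 3.6 = 18.0556 m/s.
Leader travels v²/(2a_L) = 326.005 / 9.800 = 33.266 m before stopping.
Follower covers v·t_r = 18.0556 × 1.3 = 23.472 m while reacting, then v²/(2a_F) = 326.005 / 8.600 = 37.908 m while braking, for a total of 23.472 + 37.908 = 61.380 m.
Since a_F ≤ a_L and the follower starts braking later, the follower is never slower than the leader, so the closest approach is when both have stopped.
Minimum gap = 61.380 − 33.266 = 28.114 m.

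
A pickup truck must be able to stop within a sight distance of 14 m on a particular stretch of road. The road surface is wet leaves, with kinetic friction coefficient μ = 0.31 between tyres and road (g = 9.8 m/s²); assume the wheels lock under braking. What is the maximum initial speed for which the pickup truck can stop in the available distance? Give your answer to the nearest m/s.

Maximum speed ≈ 9 m/s

a = μg = 0.31 × 9.8 = 3.038 m/s².
v²/(2a) = d ⇒ v = √(2 × 3.038 × 14) = √85.06 = 9.2228 m/s.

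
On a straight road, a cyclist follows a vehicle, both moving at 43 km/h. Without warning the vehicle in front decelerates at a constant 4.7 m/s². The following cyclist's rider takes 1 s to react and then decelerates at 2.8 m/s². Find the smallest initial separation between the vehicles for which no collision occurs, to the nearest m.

Minimum gap ≈ 22 m

43 km/h ÷ 3.6 = 11.9444 m/s.
Leader travels v²/(2a_L) = 142.669 / 9.400 = 15.178 m before stopping.
Follower covers v·t_r = 11.9444 × 1 = 11.944 m while reacting, then v²/(2a_F) = 142.669 / 5.600 = 25.477 m while braking, for a total of 11.944 + 25.477 = 37.421 m.
Since a_F ≤ a_L and the follower starts braking later, the follower is never slower than the leader, so the closest approach is when both have stopped.
Minimum gap = 37.421 − 15.178 = 22.243 m.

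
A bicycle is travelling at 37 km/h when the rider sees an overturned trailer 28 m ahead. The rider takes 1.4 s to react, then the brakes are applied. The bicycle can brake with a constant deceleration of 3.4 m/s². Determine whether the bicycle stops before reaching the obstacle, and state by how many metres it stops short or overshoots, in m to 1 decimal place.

No — it overshoots by 1.9 m

37 km/h ÷ 3.6 = 10.2778 m/s.
Reaction distance = 10.2778 × 1.4 = 14.389 m.
Braking distance = v²/(2a) = 105.633 / 6.800 = 15.534 m.
Total stopping distance = 14.389 + 15.534 = 29.923 m, vs 28 m available — it cannot stop in time and overshoots by 29.923 − 28 = 1.923 m.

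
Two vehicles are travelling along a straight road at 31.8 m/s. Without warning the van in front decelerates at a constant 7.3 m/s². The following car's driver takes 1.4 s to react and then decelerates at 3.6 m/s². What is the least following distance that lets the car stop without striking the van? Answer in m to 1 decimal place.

Leader travels v²/(2a_L) = 1011.240 / 14.600 = 69.263 m before stopping.
Follower covers v·t_r = 31.8000 × 1.4 = 44.520 m while reacting, then v²/(2a_F) = 1011.240 / 7.200 = 140.450 m while braking, for a total of 44.520 + 140.450 = 184.970 m.
Since a_F ≤ a_L and the follower starts braking later, the follower is never slower than the leader, so the closest approach is when both have stopped.
Minimum gap = 184.970 − 69.263 = 115.707 m.

Minimum gap ≈ 115.7 m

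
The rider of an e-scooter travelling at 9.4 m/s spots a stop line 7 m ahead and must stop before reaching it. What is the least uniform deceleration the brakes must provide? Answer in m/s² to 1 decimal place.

Required deceleration ≈ 6.3 m/s²

v² = 2a·d ⇒ a = v²/(2d) = 9.4000² / (2 × 7.000) = 88.360 / 14.000 = 6.3114 m/s².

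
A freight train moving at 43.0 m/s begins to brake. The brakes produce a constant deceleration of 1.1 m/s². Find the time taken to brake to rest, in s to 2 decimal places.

Braking time = v/a = 43.0000 / 1.100 = 39.091 s.

Braking time ≈ 39.09 s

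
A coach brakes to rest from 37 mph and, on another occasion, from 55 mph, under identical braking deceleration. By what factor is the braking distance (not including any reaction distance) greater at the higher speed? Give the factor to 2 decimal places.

Factor ≈ 2.21

Braking distance d = v²/(2a), so with a fixed, d ∝ v².
Factor = (55/37)² = 1.4865² = 2.2097.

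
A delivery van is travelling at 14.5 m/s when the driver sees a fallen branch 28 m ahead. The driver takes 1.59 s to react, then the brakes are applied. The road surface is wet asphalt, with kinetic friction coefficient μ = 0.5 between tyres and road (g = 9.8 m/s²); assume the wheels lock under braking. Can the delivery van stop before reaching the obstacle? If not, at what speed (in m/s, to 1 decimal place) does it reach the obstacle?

No — it strikes the obstacle at 12.7 m/s

a = μg = 0.5 × 9.8 = 4.900 m/s².
Reaction distance = 14.5000 × 1.59 = 23.055 m.
Braking distance needed to stop: v²/(2a) = 210.250 / 9.800 = 21.454 m, so total needed = 23.055 + 21.454 = 44.509 m > 28 m — it cannot stop.
Distance remaining when braking begins: 28 − 23.055 = 4.945 m.
v² = v₀² − 2a·d = 210.250 − 2 × 4.900 × 4.945 = 161.789 m²/s².
v = √161.789 = 12.720 m/s.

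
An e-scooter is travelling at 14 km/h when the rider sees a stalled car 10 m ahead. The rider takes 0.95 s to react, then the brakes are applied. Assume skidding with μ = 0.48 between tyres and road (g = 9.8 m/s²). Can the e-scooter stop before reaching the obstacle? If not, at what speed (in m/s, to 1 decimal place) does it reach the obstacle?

Yes — it stops about 4.7 m short of the obstacle, so it never reaches it

14 km/h ÷ 3.6 = 3.8889 m/s.
a = μg = 0.48 × 9.8 = 4.704 m/s².
Reaction distance = 3.8889 × 0.95 = 3.694 m.
Braking distance = v²/(2a) = 15.124 / 9.408 = 1.608 m.
Total stopping distance = 3.694 + 1.608 = 5.302 m, vs 10 m available — it stops with 10 − 5.302 = 4.698 m to spare.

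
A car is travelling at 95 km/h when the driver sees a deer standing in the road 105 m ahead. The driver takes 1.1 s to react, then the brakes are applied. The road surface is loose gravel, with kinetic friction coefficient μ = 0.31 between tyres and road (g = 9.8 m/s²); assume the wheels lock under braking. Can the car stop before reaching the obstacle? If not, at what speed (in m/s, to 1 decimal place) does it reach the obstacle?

95 km/h ÷ 3.6 = 26.3889 m/s.
a = μg = 0.31 × 9.8 = 3.038 m/s².
Reaction distance = 26.3889 × 1.1 = 29.028 m.
Braking distance needed to stop: v²/(2a) = 696.374 / 6.076 = 114.611 m, so total needed = 29.028 + 114.611 = 143.639 m > 105 m — it cannot stop.
Distance remaining when braking begins: 105 − 29.028 = 75.972 m.
v² = v₀² − 2a·d = 696.374 − 2 × 3.038 × 75.972 = 234.768 m²/s².
v = √234.768 = 15.322 m/s.

No — it strikes the obstacle at 15.3 m/s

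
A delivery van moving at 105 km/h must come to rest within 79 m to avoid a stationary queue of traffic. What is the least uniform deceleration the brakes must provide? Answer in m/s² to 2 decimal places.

105 km/h ÷ 3.6 = 29.1667 m/s.
v² = 2a·d ⇒ a = v²/(2d) = 29.1667² / (2 × 79.000) = 850.696 / 158.000 = 5.3842 m/s².

Required deceleration ≈ 5.38 m/s²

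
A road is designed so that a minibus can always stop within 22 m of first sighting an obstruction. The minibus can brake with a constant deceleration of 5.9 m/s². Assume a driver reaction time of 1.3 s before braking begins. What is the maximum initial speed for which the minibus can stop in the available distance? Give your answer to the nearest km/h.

Stopping distance: v·t_r + v²/(2a) = 22 with t_r = 1.3 s and a = 5.900 m/s².
So v² + 15.340 v − 259.60 = 0.
Positive root: v = −a·t_r + √((a·t_r)² + 2a·d) = −7.670 + √(58.829 + 259.60) = 10.1746 m/s.
10.1746 m/s × 3.6 = 36.629 km/h.

Maximum speed ≈ 37 km/h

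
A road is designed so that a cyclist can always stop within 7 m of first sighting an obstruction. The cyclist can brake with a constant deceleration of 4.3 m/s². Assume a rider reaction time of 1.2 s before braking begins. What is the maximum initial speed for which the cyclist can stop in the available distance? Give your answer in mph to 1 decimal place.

Stopping distance: v·t_r + v²/(2a) = 7 with t_r = 1.2 s and a = 4.300 m/s².
So v² + 10.320 v − 60.20 = 0.
Positive root: v = −a·t_r + √((a·t_r)² + 2a·d) = −5.160 + √(26.626 + 60.20) = 4.1580 m/s.
4.1580 m/s ÷ 0.44704 = 9.301 mph.

Maximum speed ≈ 9.3 mph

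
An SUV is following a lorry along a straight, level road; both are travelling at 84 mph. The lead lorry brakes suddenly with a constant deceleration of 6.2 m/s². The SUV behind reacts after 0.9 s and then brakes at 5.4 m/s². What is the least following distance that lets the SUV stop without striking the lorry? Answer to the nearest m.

84 mph × 0.44704 = 37.5514 m/s.
Leader travels v²/(2a_L) = 1410.108 / 12.400 = 113.718 m before stopping.
Follower covers v·t_r = 37.5514 × 0.9 = 33.796 m while reacting, then v²/(2a_F) = 1410.108 / 10.800 = 130.566 m while braking, for a total of 33.796 + 130.566 = 164.362 m.
Since a_F ≤ a_L and the follower starts braking later, the follower is never slower than the leader, so the closest approach is when both have stopped.
Minimum gap = 164.362 − 113.718 = 50.644 m.

Minimum gap ≈ 51 m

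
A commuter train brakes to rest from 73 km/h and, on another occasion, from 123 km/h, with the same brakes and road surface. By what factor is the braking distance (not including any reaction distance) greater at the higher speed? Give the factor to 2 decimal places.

Factor ≈ 2.84

Braking distance d = v²/(2a), so with a fixed, d ∝ v².
Factor = (123/73)² = 1.6849² = 2.8389.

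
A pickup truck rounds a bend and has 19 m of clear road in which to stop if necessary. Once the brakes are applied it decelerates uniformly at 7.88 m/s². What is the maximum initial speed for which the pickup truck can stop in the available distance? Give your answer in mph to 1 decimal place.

Maximum speed ≈ 38.7 mph

v²/(2a) = d ⇒ v = √(2 × 7.880 × 19) = √299.44 = 17.3043 m/s.
17.3043 m/s ÷ 0.44704 = 38.709 mph.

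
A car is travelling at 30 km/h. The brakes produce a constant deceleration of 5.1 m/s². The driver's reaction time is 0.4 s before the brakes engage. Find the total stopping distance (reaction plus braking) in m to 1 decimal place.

30 km/h ÷ 3.6 = 8.3333 m/s.
Reaction distance = v·t_r = 8.3333 × 0.4 = 3.333 m.
Braking distance = v²/(2a) = 8.3333² / (2 × 5.100) = 69.444 / 10.200 = 6.808 m.
Total = 3.333 + 6.808 = 10.141 m.

Total stopping distance ≈ 10.1 m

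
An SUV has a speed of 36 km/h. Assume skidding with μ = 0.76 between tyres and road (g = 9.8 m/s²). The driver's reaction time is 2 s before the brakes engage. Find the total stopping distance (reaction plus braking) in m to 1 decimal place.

36 km/h ÷ 3.6 = 10.0000 m/s.
a = μg = 0.76 × 9.8 = 7.448 m/s².
Reaction distance = v·t_r = 10.0000 × 2 = 20.000 m.
Braking distance = v²/(2a) = 10.0000² / (2 × 7.448) = 100.000 / 14.896 = 6.713 m.
Total = 20.000 + 6.713 = 26.713 m.

Total stopping distance ≈ 26.7 m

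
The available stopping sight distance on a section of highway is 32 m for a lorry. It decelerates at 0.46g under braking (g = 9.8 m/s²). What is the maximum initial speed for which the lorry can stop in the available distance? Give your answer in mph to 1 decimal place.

Maximum speed ≈ 38.0 mph

a = 0.46 × 9.8 = 4.508 m/s².
v²/(2a) = d ⇒ v = √(2 × 4.508 × 32) = √288.51 = 16.9856 m/s.
16.9856 m/s ÷ 0.44704 = 37.996 mph.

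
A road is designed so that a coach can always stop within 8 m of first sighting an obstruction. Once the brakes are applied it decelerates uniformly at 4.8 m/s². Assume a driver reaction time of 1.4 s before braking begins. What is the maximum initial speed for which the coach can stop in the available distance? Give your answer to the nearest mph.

Stopping distance: v·t_r + v²/(2a) = 8 with t_r = 1.4 s and a = 4.800 m/s².
So v² + 13.440 v − 76.80 = 0.
Positive root: v = −a·t_r + √((a·t_r)² + 2a·d) = −6.720 + √(45.158 + 76.80) = 4.3235 m/s.
4.3235 m/s ÷ 0.44704 = 9.671 mph.

Maximum speed ≈ 10 mph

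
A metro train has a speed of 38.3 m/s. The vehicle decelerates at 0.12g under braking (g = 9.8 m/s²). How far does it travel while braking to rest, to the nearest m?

Braking distance ≈ 624 m

a = 0.12 × 9.8 = 1.176 m/s².
Braking distance = v²/(2a) = 38.3000² / (2 × 1.176) = 1466.890 / 2.352 = 623.678 m.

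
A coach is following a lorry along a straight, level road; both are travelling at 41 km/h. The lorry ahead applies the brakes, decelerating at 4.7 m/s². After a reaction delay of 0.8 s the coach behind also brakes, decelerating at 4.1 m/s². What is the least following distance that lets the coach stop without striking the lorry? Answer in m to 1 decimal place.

41 km/h ÷ 3.6 = 11.3889 m/s.
Leader travels v²/(2a_L) = 129.707 / 9.400 = 13.799 m before stopping.
Follower covers v·t_r = 11.3889 × 0.8 = 9.111 m while reacting, then v²/(2a_F) = 129.707 / 8.200 = 15.818 m while braking, for a total of 9.111 + 15.818 = 24.929 m.
Since a_F ≤ a_L and the follower starts braking later, the follower is never slower than the leader, so the closest approach is when both have stopped.
Minimum gap = 24.929 − 13.799 = 11.130 m.

Minimum gap ≈ 11.1 m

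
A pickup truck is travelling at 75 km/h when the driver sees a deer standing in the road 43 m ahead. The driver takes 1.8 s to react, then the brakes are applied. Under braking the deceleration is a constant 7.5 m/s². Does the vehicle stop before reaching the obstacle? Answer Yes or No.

No

75 km/h ÷ 3.6 = 20.8333 m/s.
Reaction distance = 20.8333 × 1.8 = 37.500 m.
Braking distance = v²/(2a) = 434.026 / 15.000 = 28.935 m.
Total stopping distance = 37.500 + 28.935 = 66.435 m, vs 43 m available — it cannot stop in time and overshoots by 66.435 − 43 = 23.435 m.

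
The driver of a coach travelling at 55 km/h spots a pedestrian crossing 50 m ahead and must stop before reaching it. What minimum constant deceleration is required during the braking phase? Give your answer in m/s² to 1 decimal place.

Required deceleration ≈ 2.3 m/s²

55 km/h ÷ 3.6 = 15.2778 m/s.
v² = 2a·d ⇒ a = v²/(2d) = 15.2778² / (2 × 50.000) = 233.411 / 100.000 = 2.3341 m/s².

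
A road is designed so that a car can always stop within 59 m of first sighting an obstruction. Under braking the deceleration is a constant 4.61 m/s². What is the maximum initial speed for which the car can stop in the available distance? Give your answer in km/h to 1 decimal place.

v²/(2a) = d ⇒ v = √(2 × 4.610 × 59) = √543.98 = 23.3234 m/s.
23.3234 m/s × 3.6 = 83.964 km/h.

Maximum speed ≈ 84.0 km/h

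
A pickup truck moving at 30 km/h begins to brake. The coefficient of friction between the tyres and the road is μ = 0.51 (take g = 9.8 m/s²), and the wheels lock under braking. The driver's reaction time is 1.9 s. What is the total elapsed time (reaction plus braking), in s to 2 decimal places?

30 km/h ÷ 3.6 = 8.3333 m/s.
a = μg = 0.51 × 9.8 = 4.998 m/s².
Braking time = v/a = 8.3333 / 4.998 = 1.667 s.
Total = 1.9 + 1.667 = 3.567 s.

Total time ≈ 3.57 s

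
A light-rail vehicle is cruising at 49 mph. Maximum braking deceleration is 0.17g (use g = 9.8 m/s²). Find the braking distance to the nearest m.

Braking distance ≈ 144 m

49 mph × 0.44704 = 21.9050 m/s.
a = 0.17 × 9.8 = 1.666 m/s².
Braking distance = v²/(2a) = 21.9050² / (2 × 1.666) = 479.829 / 3.332 = 144.006 m.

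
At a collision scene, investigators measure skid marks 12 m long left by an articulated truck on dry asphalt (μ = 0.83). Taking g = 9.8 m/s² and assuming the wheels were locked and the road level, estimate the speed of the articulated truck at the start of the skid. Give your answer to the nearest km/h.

Deceleration a = μg = 0.83 × 9.8 = 8.134 m/s².
v = √(2a·d) = √(2 × 8.134 × 12) = √195.216 = 13.9720 m/s.
= 13.9720 × 3.6 = 50.299 km/h.

Initial speed ≈ 50 km/h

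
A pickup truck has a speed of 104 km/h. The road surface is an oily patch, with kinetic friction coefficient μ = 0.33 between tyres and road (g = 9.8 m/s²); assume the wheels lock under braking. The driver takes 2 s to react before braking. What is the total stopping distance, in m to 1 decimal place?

Total stopping distance ≈ 186.8 m

104 km/h ÷ 3.6 = 28.8889 m/s.
a = μg = 0.33 × 9.8 = 3.234 m/s².
Reaction distance = v·t_r = 28.8889 × 2 = 57.778 m.
Braking distance = v²/(2a) = 28.8889² / (2 × 3.234) = 834.569 / 6.468 = 129.030 m.
Total = 57.778 + 129.030 = 186.808 m.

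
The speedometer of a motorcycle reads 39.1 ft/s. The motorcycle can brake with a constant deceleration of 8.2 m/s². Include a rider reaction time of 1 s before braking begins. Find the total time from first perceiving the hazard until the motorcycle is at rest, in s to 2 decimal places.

Total time ≈ 2.45 s

39.1 ft/s × 0.3048 = 11.9177 m/s.
Braking time = v/a = 11.9177 / 8.200 = 1.453 s.
Total = 1 + 1.453 = 2.453 s.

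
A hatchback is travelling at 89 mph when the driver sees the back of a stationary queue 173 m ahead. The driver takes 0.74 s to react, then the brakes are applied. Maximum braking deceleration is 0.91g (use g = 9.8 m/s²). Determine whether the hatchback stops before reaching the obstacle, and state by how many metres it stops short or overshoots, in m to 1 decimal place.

Yes — it stops 54.8 m short of the obstacle

89 mph × 0.44704 = 39.7866 m/s.
a = 0.91 × 9.8 = 8.918 m/s².
Reaction distance = 39.7866 × 0.74 = 29.442 m.
Braking distance = v²/(2a) = 1582.974 / 17.836 = 88.752 m.
Total stopping distance = 29.442 + 88.752 = 118.194 m, vs 173 m available — it stops with 173 − 118.194 = 54.806 m to spare.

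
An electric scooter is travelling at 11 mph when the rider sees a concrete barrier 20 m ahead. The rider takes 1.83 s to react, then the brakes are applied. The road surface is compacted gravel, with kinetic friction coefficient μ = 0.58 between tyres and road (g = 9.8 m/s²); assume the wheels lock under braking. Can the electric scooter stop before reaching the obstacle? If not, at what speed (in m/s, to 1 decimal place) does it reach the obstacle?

11 mph × 0.44704 = 4.9174 m/s.
a = μg = 0.58 × 9.8 = 5.684 m/s².
Reaction distance = 4.9174 × 1.83 = 8.999 m.
Braking distance = v²/(2a) = 24.181 / 11.368 = 2.127 m.
Total stopping distance = 8.999 + 2.127 = 11.126 m, vs 20 m available — it stops with 20 − 11.126 = 8.874 m to spare.

Yes — it stops about 8.9 m short of the obstacle, so it never reaches it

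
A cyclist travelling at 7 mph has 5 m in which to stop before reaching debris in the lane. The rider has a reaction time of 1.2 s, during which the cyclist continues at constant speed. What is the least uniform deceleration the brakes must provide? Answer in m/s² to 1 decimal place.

Required deceleration ≈ 3.9 m/s²

7 mph × 0.44704 = 3.1293 m/s.
Distance covered during reaction = 3.1293 × 1.2 = 3.755 m.
Distance available for braking: 5 − 3.755 = 1.245 m.
v² = 2a·d ⇒ a = v²/(2d) = 3.1293² / (2 × 1.245) = 9.793 / 2.490 = 3.9329 m/s².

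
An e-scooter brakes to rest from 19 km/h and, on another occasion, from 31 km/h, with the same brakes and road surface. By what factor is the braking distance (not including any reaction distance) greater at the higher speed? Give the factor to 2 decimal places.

Factor ≈ 2.66

Braking distance d = v²/(2a), so with a fixed, d ∝ v².
Factor = (31/19)² = 1.6316² = 2.6621.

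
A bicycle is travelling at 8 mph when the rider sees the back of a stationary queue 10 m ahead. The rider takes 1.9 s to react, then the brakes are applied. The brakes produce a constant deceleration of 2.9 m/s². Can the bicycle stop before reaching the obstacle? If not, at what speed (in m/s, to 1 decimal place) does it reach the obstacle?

8 mph × 0.44704 = 3.5763 m/s.
Reaction distance = 3.5763 × 1.9 = 6.795 m.
Braking distance = v²/(2a) = 12.790 / 5.800 = 2.205 m.
Total stopping distance = 6.795 + 2.205 = 9.000 m, vs 10 m available — it stops with 10 − 9.000 = 1.000 m to spare.

Yes — it stops about 1.0 m short of the obstacle, so it never reaches it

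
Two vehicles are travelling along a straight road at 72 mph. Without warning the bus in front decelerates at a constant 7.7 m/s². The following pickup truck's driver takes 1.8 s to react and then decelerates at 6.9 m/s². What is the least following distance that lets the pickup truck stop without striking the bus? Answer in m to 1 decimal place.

72 mph × 0.44704 = 32.1869 m/s.
Leader travels v²/(2a_L) = 1035.997 / 15.400 = 67.273 m before stopping.
Follower covers v·t_r = 32.1869 × 1.8 = 57.936 m while reacting, then v²/(2a_F) = 1035.997 / 13.800 = 75.072 m while braking, for a total of 57.936 + 75.072 = 133.008 m.
Since a_F ≤ a_L and the follower starts braking later, the follower is never slower than the leader, so the closest approach is when both have stopped.
Minimum gap = 133.008 − 67.273 = 65.735 m.

Minimum gap ≈ 65.7 m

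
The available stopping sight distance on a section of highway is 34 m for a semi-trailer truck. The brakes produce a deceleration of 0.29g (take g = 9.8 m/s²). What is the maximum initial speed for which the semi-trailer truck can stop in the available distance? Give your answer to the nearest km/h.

Maximum speed ≈ 50 km/h

a = 0.29 × 9.8 = 2.842 m/s².
v²/(2a) = d ⇒ v = √(2 × 2.842 × 34) = √193.26 = 13.9018 m/s.
13.9018 m/s × 3.6 = 50.046 km/h.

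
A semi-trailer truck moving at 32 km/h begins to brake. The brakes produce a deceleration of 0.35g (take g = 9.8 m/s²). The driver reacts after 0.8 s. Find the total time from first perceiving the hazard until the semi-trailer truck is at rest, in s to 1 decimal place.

32 km/h ÷ 3.6 = 8.8889 m/s.
a = 0.35 × 9.8 = 3.430 m/s².
Braking time = v/a = 8.8889 / 3.430 = 2.592 s.
Total = 0.8 + 2.592 = 3.392 s.

Total time ≈ 3.4 s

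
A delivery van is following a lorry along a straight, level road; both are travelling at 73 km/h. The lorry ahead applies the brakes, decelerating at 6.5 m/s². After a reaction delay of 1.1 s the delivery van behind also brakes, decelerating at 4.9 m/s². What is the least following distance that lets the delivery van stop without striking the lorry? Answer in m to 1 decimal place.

73 km/h ÷ 3.6 = 20.2778 m/s.
Leader travels v²/(2a_L) = 411.189 / 13.000 = 31.630 m before stopping.
Follower covers v·t_r = 20.2778 × 1.1 = 22.306 m while reacting, then v²/(2a_F) = 411.189 / 9.800 = 41.958 m while braking, for a total of 22.306 + 41.958 = 64.264 m.
Since a_F ≤ a_L and the follower starts braking later, the follower is never slower than the leader, so the closest approach is when both have stopped.
Minimum gap = 64.264 − 31.630 = 32.634 m.

Minimum gap ≈ 32.6 m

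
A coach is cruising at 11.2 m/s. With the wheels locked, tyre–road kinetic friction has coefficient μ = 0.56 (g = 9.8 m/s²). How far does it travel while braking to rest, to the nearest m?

a = μg = 0.56 × 9.8 = 5.488 m/s².
Braking distance = v²/(2a) = 11.2000² / (2 × 5.488) = 125.440 / 10.976 = 11.429 m.

Braking distance ≈ 11 m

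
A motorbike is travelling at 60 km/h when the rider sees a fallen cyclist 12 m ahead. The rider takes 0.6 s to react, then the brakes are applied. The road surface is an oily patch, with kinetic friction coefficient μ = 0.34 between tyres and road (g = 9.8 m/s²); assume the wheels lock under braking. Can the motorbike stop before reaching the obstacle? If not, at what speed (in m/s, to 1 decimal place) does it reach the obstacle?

No — it strikes the obstacle at 16.3 m/s

60 km/h ÷ 3.6 = 16.6667 m/s.
a = μg = 0.34 × 9.8 = 3.332 m/s².
Reaction distance = 16.6667 × 0.6 = 10.000 m.
Braking distance needed to stop: v²/(2a) = 277.779 / 6.664 = 41.684 m, so total needed = 10.000 + 41.684 = 51.684 m > 12 m — it cannot stop.
Distance remaining when braking begins: 12 − 10.000 = 2.000 m.
v² = v₀² − 2a·d = 277.779 − 2 × 3.332 × 2.000 = 264.451 m²/s².
v = √264.451 = 16.262 m/s.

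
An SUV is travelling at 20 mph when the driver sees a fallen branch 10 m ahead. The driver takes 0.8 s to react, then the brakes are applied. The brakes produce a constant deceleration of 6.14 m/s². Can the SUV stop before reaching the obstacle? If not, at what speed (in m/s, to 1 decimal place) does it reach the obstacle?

20 mph × 0.44704 = 8.9408 m/s.
Reaction distance = 8.9408 × 0.8 = 7.153 m.
Braking distance needed to stop: v²/(2a) = 79.938 / 12.280 = 6.510 m, so total needed = 7.153 + 6.510 = 13.663 m > 10 m — it cannot stop.
Distance remaining when braking begins: 10 − 7.153 = 2.847 m.
v² = v₀² − 2a·d = 79.938 − 2 × 6.140 × 2.847 = 44.977 m²/s².
v = √44.977 = 6.706 m/s.

No — it strikes the obstacle at 6.7 m/s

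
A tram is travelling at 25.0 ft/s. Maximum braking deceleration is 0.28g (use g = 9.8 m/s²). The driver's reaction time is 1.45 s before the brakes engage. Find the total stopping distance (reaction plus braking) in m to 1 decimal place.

Total stopping distance ≈ 21.6 m

25 ft/s × 0.3048 = 7.6200 m/s.
a = 0.28 × 9.8 = 2.744 m/s².
Reaction distance = v·t_r = 7.6200 × 1.45 = 11.049 m.
Braking distance = v²/(2a) = 7.6200² / (2 × 2.744) = 58.064 / 5.488 = 10.580 m.
Total = 11.049 + 10.580 = 21.629 m.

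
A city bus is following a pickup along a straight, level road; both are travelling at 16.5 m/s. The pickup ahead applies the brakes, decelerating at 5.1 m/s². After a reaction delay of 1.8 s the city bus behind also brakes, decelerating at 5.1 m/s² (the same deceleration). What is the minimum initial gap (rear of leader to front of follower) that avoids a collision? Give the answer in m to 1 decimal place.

Leader travels v²/(2a_L) = 272.250 / 10.200 = 26.691 m before stopping.
Follower covers v·t_r = 16.5000 × 1.8 = 29.700 m while reacting, then v²/(2a_F) = 272.250 / 10.200 = 26.691 m while braking, for a total of 29.700 + 26.691 = 56.391 m.
Since a_F ≤ a_L and the follower starts braking later, the follower is never slower than the leader, so the closest approach is when both have stopped.
Minimum gap = 56.391 − 26.691 = 29.700 m.

Minimum gap ≈ 29.7 m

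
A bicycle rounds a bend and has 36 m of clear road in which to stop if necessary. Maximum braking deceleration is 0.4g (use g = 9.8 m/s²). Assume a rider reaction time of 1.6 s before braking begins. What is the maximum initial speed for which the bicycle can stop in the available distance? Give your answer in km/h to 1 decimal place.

a = 0.4 × 9.8 = 3.920 m/s².
Stopping distance: v·t_r + v²/(2a) = 36 with t_r = 1.6 s and a = 3.920 m/s².
So v² + 12.544 v − 282.24 = 0.
Positive root: v = −a·t_r + √((a·t_r)² + 2a·d) = −6.272 + √(39.338 + 282.24) = 11.6606 m/s.
11.6606 m/s × 3.6 = 41.978 km/h.

Maximum speed ≈ 42.0 km/h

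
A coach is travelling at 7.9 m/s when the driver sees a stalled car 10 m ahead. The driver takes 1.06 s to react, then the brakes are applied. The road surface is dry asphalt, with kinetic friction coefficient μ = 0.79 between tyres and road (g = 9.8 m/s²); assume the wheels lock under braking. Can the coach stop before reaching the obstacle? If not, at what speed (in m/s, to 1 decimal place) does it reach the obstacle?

a = μg = 0.79 × 9.8 = 7.742 m/s².
Reaction distance = 7.9000 × 1.06 = 8.374 m.
Braking distance needed to stop: v²/(2a) = 62.410 / 15.484 = 4.031 m, so total needed = 8.374 + 4.031 = 12.405 m > 10 m — it cannot stop.
Distance remaining when braking begins: 10 − 8.374 = 1.626 m.
v² = v₀² − 2a·d = 62.410 − 2 × 7.742 × 1.626 = 37.233 m²/s².
v = √37.233 = 6.102 m/s.

No — it strikes the obstacle at 6.1 m/s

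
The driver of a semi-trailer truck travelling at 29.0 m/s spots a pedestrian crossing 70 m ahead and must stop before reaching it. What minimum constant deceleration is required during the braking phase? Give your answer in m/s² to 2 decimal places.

Required deceleration ≈ 6.01 m/s²

v² = 2a·d ⇒ a = v²/(2d) = 29.0000² / (2 × 70.000) = 841.000 / 140.000 = 6.0071 m/s².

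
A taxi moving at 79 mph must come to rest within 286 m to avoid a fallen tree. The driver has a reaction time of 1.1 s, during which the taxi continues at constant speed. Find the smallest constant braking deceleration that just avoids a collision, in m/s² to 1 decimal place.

79 mph × 0.44704 = 35.3162 m/s.
Distance covered during reaction = 35.3162 × 1.1 = 38.848 m.
Distance available for braking: 286 − 38.848 = 247.152 m.
v² = 2a·d ⇒ a = v²/(2d) = 35.3162² / (2 × 247.152) = 1247.234 / 494.304 = 2.5232 m/s².

Required deceleration ≈ 2.5 m/s²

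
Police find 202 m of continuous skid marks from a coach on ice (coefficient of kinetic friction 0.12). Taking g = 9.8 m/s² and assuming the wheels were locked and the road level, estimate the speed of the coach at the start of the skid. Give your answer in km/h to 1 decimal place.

Initial speed ≈ 78.5 km/h

Deceleration a = μg = 0.12 × 9.8 = 1.176 m/s².
v = √(2a·d) = √(2 × 1.176 × 202) = √475.104 = 21.7969 m/s.
= 21.7969 × 3.6 = 78.469 km/h.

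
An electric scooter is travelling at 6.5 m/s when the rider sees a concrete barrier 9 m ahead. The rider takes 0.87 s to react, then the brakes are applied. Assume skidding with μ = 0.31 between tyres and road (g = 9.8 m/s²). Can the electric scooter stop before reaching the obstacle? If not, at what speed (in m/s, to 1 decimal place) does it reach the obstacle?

No — it strikes the obstacle at 4.7 m/s

a = μg = 0.31 × 9.8 = 3.038 m/s².
Reaction distance = 6.5000 × 0.87 = 5.655 m.
Braking distance needed to stop: v²/(2a) = 42.250 / 6.076 = 6.954 m, so total needed = 5.655 + 6.954 = 12.609 m > 9 m — it cannot stop.
Distance remaining when braking begins: 9 − 5.655 = 3.345 m.
v² = v₀² − 2a·d = 42.250 − 2 × 3.038 × 3.345 = 21.926 m²/s².
v = √21.926 = 4.683 m/s.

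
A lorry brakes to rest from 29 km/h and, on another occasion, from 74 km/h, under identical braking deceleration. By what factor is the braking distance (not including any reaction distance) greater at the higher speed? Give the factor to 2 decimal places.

Braking distance d = v²/(2a), so with a fixed, d ∝ v².
Factor = (74/29)² = 2.5517² = 6.5112.

Factor ≈ 6.51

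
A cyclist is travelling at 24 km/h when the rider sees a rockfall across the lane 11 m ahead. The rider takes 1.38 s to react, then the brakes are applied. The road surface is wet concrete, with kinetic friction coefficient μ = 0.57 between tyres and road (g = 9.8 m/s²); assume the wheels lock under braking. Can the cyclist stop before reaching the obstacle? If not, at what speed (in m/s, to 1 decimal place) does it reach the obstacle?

24 km/h ÷ 3.6 = 6.6667 m/s.
a = μg = 0.57 × 9.8 = 5.586 m/s².
Reaction distance = 6.6667 × 1.38 = 9.200 m.
Braking distance needed to stop: v²/(2a) = 44.445 / 11.172 = 3.978 m, so total needed = 9.200 + 3.978 = 13.178 m > 11 m — it cannot stop.
Distance remaining when braking begins: 11 − 9.200 = 1.800 m.
v² = v₀² − 2a·d = 44.445 − 2 × 5.586 × 1.800 = 24.335 m²/s².
v = √24.335 = 4.933 m/s.

No — it strikes the obstacle at 4.9 m/s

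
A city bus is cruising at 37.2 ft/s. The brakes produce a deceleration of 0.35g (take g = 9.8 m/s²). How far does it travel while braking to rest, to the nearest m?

37.2 ft/s × 0.3048 = 11.3386 m/s.
a = 0.35 × 9.8 = 3.430 m/s².
Braking distance = v²/(2a) = 11.3386² / (2 × 3.430) = 128.564 / 6.860 = 18.741 m.

Braking distance ≈ 19 m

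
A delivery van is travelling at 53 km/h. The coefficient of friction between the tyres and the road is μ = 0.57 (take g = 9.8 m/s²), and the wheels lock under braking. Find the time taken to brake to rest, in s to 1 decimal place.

Braking time ≈ 2.6 s

53 km/h ÷ 3.6 = 14.7222 m/s.
a = μg = 0.57 × 9.8 = 5.586 m/s².
Braking time = v/a = 14.7222 / 5.586 = 2.636 s.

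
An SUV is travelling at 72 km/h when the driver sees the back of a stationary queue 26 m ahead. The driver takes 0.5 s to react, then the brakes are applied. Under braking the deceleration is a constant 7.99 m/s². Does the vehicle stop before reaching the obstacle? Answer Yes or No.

72 km/h ÷ 3.6 = 20.0000 m/s.
Reaction distance = 20.0000 × 0.5 = 10.000 m.
Braking distance = v²/(2a) = 400.000 / 15.980 = 25.031 m.
Total stopping distance = 10.000 + 25.031 = 35.031 m, vs 26 m available — it cannot stop in time and overshoots by 35.031 − 26 = 9.031 m.

No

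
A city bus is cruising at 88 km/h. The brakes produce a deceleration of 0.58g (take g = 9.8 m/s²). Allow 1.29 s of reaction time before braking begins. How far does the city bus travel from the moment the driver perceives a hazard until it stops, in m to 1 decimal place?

88 km/h ÷ 3.6 = 24.4444 m/s.
a = 0.58 × 9.8 = 5.684 m/s².
Reaction distance = v·t_r = 24.4444 × 1.29 = 31.533 m.
Braking distance = v²/(2a) = 24.4444² / (2 × 5.684) = 597.529 / 11.368 = 52.562 m.
Total = 31.533 + 52.562 = 84.095 m.

Total stopping distance ≈ 84.1 m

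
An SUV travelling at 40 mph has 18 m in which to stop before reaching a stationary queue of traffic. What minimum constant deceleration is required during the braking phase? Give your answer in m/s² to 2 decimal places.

40 mph × 0.44704 = 17.8816 m/s.
v² = 2a·d ⇒ a = v²/(2d) = 17.8816² / (2 × 18.000) = 319.752 / 36.000 = 8.8820 m/s².

Required deceleration ≈ 8.88 m/s²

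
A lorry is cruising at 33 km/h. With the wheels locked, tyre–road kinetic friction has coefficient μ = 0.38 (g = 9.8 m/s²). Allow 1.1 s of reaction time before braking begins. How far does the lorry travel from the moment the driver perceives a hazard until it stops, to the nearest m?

Total stopping distance ≈ 21 m

33 km/h ÷ 3.6 = 9.1667 m/s.
a = μg = 0.38 × 9.8 = 3.724 m/s².
Reaction distance = v·t_r = 9.1667 × 1.1 = 10.083 m.
Braking distance = v²/(2a) = 9.1667² / (2 × 3.724) = 84.028 / 7.448 = 11.282 m.
Total = 10.083 + 11.282 = 21.365 m.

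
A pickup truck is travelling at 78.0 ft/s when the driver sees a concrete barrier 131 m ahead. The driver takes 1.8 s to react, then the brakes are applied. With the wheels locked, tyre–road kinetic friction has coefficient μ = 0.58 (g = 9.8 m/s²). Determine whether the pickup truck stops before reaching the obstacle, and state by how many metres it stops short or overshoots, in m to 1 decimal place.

Yes — it stops 38.5 m short of the obstacle

78 ft/s × 0.3048 = 23.7744 m/s.
a = μg = 0.58 × 9.8 = 5.684 m/s².
Reaction distance = 23.7744 × 1.8 = 42.794 m.
Braking distance = v²/(2a) = 565.222 / 11.368 = 49.720 m.
Total stopping distance = 42.794 + 49.720 = 92.514 m, vs 131 m available — it stops with 131 − 92.514 = 38.486 m to spare.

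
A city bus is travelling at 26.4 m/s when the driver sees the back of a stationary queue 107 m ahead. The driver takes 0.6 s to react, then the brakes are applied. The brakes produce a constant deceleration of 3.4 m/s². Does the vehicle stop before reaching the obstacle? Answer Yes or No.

No

Reaction distance = 26.4000 × 0.6 = 15.840 m.
Braking distance = v²/(2a) = 696.960 / 6.800 = 102.494 m.
Total stopping distance = 15.840 + 102.494 = 118.334 m, vs 107 m available — it cannot stop in time and overshoots by 118.334 − 107 = 11.334 m.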